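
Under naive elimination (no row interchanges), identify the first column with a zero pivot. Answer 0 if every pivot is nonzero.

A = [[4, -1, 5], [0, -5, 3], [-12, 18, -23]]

Naive forward elimination:
R3 <- R3 - (-3)*R1:  [  0  15  -8 ]
R3 <- R3 - (-3)*R2:  [ 0  0  1 ]
All pivots nonzero; naive elimination completes without hitting a zero pivot.

first zero-pivot column = 0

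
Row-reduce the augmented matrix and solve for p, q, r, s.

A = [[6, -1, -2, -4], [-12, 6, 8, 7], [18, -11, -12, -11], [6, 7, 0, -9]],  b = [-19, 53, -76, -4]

Forward elimination on [A|b]:
R2 <- R2 - (-2)*R1:  [  0   4   4  -1  15 ]
R3 <- R3 - (3)*R1:  [   0   -8   -6    1  -19 ]
R4 <- R4 - (1)*R1:  [  0   8   2  -5  15 ]
R3 <- R3 - (-2)*R2:  [  0   0   2  -1  11 ]
R4 <- R4 - (2)*R2:  [   0    0   -6   -3  -15 ]
R4 <- R4 - (-3)*R3:  [  0   0   0  -6  18 ]
Row echelon form:
[ 6  -1  -2  -4  |  -19 ]
[ 0   4   4  -1  |   15 ]
[ 0   0   2  -1  |   11 ]
[ 0   0   0  -6  |   18 ]
Back-substitution:
s = (18) / -6 = -3
r = (11 - (-1)*(-3)) / 2 = 4
q = (15 - (4)*(4) - (-1)*(-3)) / 4 = -1
p = (-19 - (-1)*(-1) - (-2)*(4) - (-4)*(-3)) / 6 = -4

(-4, -1, 4, -3)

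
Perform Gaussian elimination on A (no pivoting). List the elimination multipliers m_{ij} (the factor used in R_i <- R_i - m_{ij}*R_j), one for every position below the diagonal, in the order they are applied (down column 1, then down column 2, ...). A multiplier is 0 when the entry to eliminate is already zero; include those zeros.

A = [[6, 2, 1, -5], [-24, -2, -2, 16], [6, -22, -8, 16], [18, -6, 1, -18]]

Forward elimination:
R2 <- R2 - (-4)*R1:  [  0   6   2  -4 ]
R3 <- R3 - (1)*R1:  [   0  -24   -9   21 ]
R4 <- R4 - (3)*R1:  [   0  -12   -2   -3 ]
R3 <- R3 - (-4)*R2:  [  0   0  -1   5 ]
R4 <- R4 - (-2)*R2:  [   0    0    2  -11 ]
R4 <- R4 - (-2)*R3:  [  0   0   0  -1 ]
Multipliers (in order of application): m_{21} = -4, m_{31} = 1, m_{41} = 3, m_{32} = -4, m_{42} = -2, m_{43} = -2

multipliers: -4, 1, 3, -4, -2, -2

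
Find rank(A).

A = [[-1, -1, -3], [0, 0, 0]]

Row reduction:
Row echelon form:
[ -1  -1  -3 ]
[  0   0   0 ]
Nonzero rows / pivot columns: 1

rank(A) = 1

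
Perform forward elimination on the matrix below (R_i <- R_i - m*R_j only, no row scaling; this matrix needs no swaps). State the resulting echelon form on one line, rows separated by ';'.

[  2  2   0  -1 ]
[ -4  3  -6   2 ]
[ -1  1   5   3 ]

REF = [2 2 0 -1; 0 7 -6 0; 0 0 47/7 5/2]

Forward elimination:
R2 <- R2 - (-2)*R1:  [  0   7  -6   0 ]
R3 <- R3 - (-1/2)*R1:  [   0    2    5  5/2 ]
R3 <- R3 - (2/7)*R2:  [    0     0  47/7   5/2 ]
Row echelon form:
[ 2  2     0   -1 ]
[ 0  7    -6    0 ]
[ 0  0  47/7  5/2 ]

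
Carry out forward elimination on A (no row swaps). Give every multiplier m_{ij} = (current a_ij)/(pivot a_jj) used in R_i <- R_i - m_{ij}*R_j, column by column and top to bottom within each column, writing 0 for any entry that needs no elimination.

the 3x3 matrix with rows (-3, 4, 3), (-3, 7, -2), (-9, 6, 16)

multipliers: 1, 3, -2

Forward elimination:
R2 <- R2 - (1)*R1:  [  0   3  -5 ]
R3 <- R3 - (3)*R1:  [  0  -6   7 ]
R3 <- R3 - (-2)*R2:  [  0   0  -3 ]
Multipliers (in order of application): m_{21} = 1, m_{31} = 3, m_{32} = -2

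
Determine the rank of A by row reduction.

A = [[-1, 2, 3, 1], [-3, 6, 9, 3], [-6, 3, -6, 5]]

Row reduction:
R2 <- R2 - (3)*R1:  [ 0  0  0  0 ]
R3 <- R3 - (6)*R1:  [   0   -9  -24   -1 ]
R2 <-> R3   (pivot in column 2 was zero)
[ -1   2    3   1 ]
[  0  -9  -24  -1 ]
[  0   0    0   0 ]
Row echelon form:
[ -1   2    3   1 ]
[  0  -9  -24  -1 ]
[  0   0    0   0 ]
Nonzero rows / pivot columns: 2

rank(A) = 2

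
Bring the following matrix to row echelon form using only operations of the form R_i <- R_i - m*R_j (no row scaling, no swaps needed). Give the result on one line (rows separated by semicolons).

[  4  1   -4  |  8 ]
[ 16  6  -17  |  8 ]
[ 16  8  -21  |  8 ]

REF = [4 1 -4 8; 0 2 -1 -24; 0 0 -3 24]

Forward elimination:
R2 <- R2 - (4)*R1:  [   0    2   -1  -24 ]
R3 <- R3 - (4)*R1:  [   0    4   -5  -24 ]
R3 <- R3 - (2)*R2:  [  0   0  -3  24 ]
Row echelon form:
[ 4  1  -4  |    8 ]
[ 0  2  -1  |  -24 ]
[ 0  0  -3  |   24 ]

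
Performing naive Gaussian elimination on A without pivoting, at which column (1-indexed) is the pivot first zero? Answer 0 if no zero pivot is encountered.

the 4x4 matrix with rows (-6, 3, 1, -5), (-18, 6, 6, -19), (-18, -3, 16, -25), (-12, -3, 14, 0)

first zero-pivot column = 0

Naive forward elimination:
R2 <- R2 - (3)*R1:  [  0  -3   3  -4 ]
R3 <- R3 - (3)*R1:  [   0  -12   13  -10 ]
R4 <- R4 - (2)*R1:  [  0  -9  12  10 ]
R3 <- R3 - (4)*R2:  [ 0  0  1  6 ]
R4 <- R4 - (3)*R2:  [  0   0   3  22 ]
R4 <- R4 - (3)*R3:  [ 0  0  0  4 ]
All pivots nonzero; naive elimination completes without hitting a zero pivot.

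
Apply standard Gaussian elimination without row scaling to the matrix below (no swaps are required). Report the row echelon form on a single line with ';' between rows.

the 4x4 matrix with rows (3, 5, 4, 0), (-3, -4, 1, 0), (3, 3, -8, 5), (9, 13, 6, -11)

Forward elimination:
R2 <- R2 - (-1)*R1:  [ 0  1  5  0 ]
R3 <- R3 - (1)*R1:  [   0   -2  -12    5 ]
R4 <- R4 - (3)*R1:  [   0   -2   -6  -11 ]
R3 <- R3 - (-2)*R2:  [  0   0  -2   5 ]
R4 <- R4 - (-2)*R2:  [   0    0    4  -11 ]
R4 <- R4 - (-2)*R3:  [  0   0   0  -1 ]
Row echelon form:
[ 3  5   4   0 ]
[ 0  1   5   0 ]
[ 0  0  -2   5 ]
[ 0  0   0  -1 ]

REF = [3 5 4 0; 0 1 5 0; 0 0 -2 5; 0 0 0 -1]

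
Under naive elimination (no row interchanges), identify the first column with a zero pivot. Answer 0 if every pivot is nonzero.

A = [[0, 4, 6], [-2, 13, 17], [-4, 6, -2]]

first zero-pivot column = 1

Naive forward elimination:
Pivot entry (1,1) is zero but row 2 has -2 in column 1 -> naive elimination stops; a row interchange (e.g. R1 <-> R2) would be required here.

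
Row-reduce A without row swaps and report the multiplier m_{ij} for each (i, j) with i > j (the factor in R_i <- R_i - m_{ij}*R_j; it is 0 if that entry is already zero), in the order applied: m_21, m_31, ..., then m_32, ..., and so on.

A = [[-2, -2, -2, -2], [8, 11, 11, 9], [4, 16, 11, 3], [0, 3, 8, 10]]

multipliers: -4, -2, 0, 4, 1, -1

Forward elimination:
R2 <- R2 - (-4)*R1:  [ 0  3  3  1 ]
R3 <- R3 - (-2)*R1:  [  0  12   7  -1 ]
R4: entry in column 1 is already 0 -> m_{41} = 0 (no row operation needed)
R3 <- R3 - (4)*R2:  [  0   0  -5  -5 ]
R4 <- R4 - (1)*R2:  [ 0  0  5  9 ]
R4 <- R4 - (-1)*R3:  [ 0  0  0  4 ]
Multipliers (in order of application): m_{21} = -4, m_{31} = -2, m_{41} = 0, m_{32} = 4, m_{42} = 1, m_{43} = -1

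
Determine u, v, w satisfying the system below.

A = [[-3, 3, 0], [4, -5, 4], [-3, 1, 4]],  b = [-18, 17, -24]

(5, -1, -2)

Forward elimination on [A|b]:
R2 <- R2 - (-4/3)*R1:  [  0  -1   4  -7 ]
R3 <- R3 - (1)*R1:  [  0  -2   4  -6 ]
R3 <- R3 - (2)*R2:  [  0   0  -4   8 ]
Row echelon form:
[ -3   3   0  |  -18 ]
[  0  -1   4  |   -7 ]
[  0   0  -4  |    8 ]
Back-substitution:
w = (8) / -4 = -2
v = (-7 - (4)*(-2)) / -1 = -1
u = (-18 - (3)*(-1)) / -3 = 5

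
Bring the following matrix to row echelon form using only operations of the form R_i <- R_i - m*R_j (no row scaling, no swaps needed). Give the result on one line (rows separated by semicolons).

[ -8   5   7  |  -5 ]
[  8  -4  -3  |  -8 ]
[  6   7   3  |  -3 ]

Forward elimination:
R2 <- R2 - (-1)*R1:  [   0    1    4  -13 ]
R3 <- R3 - (-3/4)*R1:  [     0   43/4   33/4  -27/4 ]
R3 <- R3 - (43/4)*R2:  [      0       0  -139/4     133 ]
Row echelon form:
[ -8  5       7  |   -5 ]
[  0  1       4  |  -13 ]
[  0  0  -139/4  |  133 ]

REF = [-8 5 7 -5; 0 1 4 -13; 0 0 -139/4 133]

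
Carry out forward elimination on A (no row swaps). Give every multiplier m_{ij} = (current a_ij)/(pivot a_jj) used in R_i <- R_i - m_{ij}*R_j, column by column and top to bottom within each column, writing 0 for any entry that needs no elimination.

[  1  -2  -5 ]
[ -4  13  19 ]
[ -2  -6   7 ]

multipliers: -4, -2, -2

Forward elimination:
R2 <- R2 - (-4)*R1:  [  0   5  -1 ]
R3 <- R3 - (-2)*R1:  [   0  -10   -3 ]
R3 <- R3 - (-2)*R2:  [  0   0  -5 ]
Multipliers (in order of application): m_{21} = -4, m_{31} = -2, m_{32} = -2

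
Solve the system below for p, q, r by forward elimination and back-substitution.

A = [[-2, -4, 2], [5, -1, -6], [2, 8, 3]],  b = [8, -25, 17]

(1, 0, 5)

Forward elimination on [A|b]:
R2 <- R2 - (-5/2)*R1:  [   0  -11   -1   -5 ]
R3 <- R3 - (-1)*R1:  [  0   4   5  25 ]
R3 <- R3 - (-4/11)*R2:  [      0       0   51/11  255/11 ]
Row echelon form:
[ -2   -4      2  |       8 ]
[  0  -11     -1  |      -5 ]
[  0    0  51/11  |  255/11 ]
Back-substitution:
r = (255/11) / (51/11) = 5
q = (-5 - (-1)*(5)) / -11 = 0
p = (8 - (-4)*(0) - (2)*(5)) / -2 = 1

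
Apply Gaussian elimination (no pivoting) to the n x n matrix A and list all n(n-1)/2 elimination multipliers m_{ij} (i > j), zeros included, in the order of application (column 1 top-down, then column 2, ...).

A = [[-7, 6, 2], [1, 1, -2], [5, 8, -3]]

Forward elimination:
R2 <- R2 - (-1/7)*R1:  [     0   13/7  -12/7 ]
R3 <- R3 - (-5/7)*R1:  [     0   86/7  -11/7 ]
R3 <- R3 - (86/13)*R2:  [      0       0  127/13 ]
Multipliers (in order of application): m_{21} = -1/7, m_{31} = -5/7, m_{32} = 86/13

multipliers: -1/7, -5/7, 86/13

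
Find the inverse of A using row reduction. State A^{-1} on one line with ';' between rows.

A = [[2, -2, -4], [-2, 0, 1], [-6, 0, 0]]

Gauss-Jordan on [A | I]:
R1 <- (1/2)*R1:  [   1   -1   -2  |  1/2    0    0 ]
R2 <- R2 - (-2)*R1:  [  0  -2  -3  |   1   1   0 ]
R3 <- R3 - (-6)*R1:  [   0   -6  -12  |    3    0    1 ]
R2 <- (1/-2)*R2:  [    0     1   3/2  |  -1/2  -1/2     0 ]
R1 <- R1 - (-1)*R2:  [    1     0  -1/2  |     0  -1/2     0 ]
R3 <- R3 - (-6)*R2:  [  0   0  -3  |   0  -3   1 ]
R3 <- (1/-3)*R3:  [    0     0     1  |     0     1  -1/3 ]
R1 <- R1 - (-1/2)*R3:  [    1     0     0  |     0     0  -1/6 ]
R2 <- R2 - (3/2)*R3:  [    0     1     0  |  -1/2    -2   1/2 ]
Right block of [I | A^{-1}] is the inverse:
[    0   0  -1/6 ]
[ -1/2  -2   1/2 ]
[    0   1  -1/3 ]

inverse = [0 0 -1/6; -1/2 -2 1/2; 0 1 -1/3]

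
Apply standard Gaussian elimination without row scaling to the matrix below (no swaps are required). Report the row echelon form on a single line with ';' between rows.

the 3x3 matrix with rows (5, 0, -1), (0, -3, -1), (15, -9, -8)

REF = [5 0 -1; 0 -3 -1; 0 0 -2]

Forward elimination:
R3 <- R3 - (3)*R1:  [  0  -9  -5 ]
R3 <- R3 - (3)*R2:  [  0   0  -2 ]
Row echelon form:
[ 5   0  -1 ]
[ 0  -3  -1 ]
[ 0   0  -2 ]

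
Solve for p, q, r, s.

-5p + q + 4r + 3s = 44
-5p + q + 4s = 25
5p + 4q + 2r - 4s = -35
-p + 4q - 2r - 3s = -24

Forward elimination on [A|b]:
R2 <- R2 - (1)*R1:  [   0    0   -4    1  -19 ]
R3 <- R3 - (-1)*R1:  [  0   5   6  -1   9 ]
R4 <- R4 - (1/5)*R1:  [      0    19/5   -14/5   -18/5  -164/5 ]
R2 <-> R3   (pivot in column 2 was zero)
[ -5     1      4      3      44 ]
[  0     5      6     -1       9 ]
[  0     0     -4      1     -19 ]
[  0  19/5  -14/5  -18/5  -164/5 ]
R4 <- R4 - (19/25)*R2:  [       0        0  -184/25   -71/25  -991/25 ]
R4 <- R4 - (46/25)*R3:  [       0        0        0  -117/25  -117/25 ]
Row echelon form:
[ -5  1   4        3  |       44 ]
[  0  5   6       -1  |        9 ]
[  0  0  -4        1  |      -19 ]
[  0  0   0  -117/25  |  -117/25 ]
Back-substitution:
s = (-117/25) / (-117/25) = 1
r = (-19 - (1)*(1)) / -4 = 5
q = (9 - (6)*(5) - (-1)*(1)) / 5 = -4
p = (44 - (1)*(-4) - (4)*(5) - (3)*(1)) / -5 = -5

(-5, -4, 5, 1)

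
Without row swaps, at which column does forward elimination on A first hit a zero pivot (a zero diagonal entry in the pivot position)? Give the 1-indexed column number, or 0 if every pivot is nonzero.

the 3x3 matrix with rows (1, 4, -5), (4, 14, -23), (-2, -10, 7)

Naive forward elimination:
R2 <- R2 - (4)*R1:  [  0  -2  -3 ]
R3 <- R3 - (-2)*R1:  [  0  -2  -3 ]
R3 <- R3 - (1)*R2:  [ 0  0  0 ]
Matrix at this point:
[ 1   4  -5 ]
[ 0  -2  -3 ]
[ 0   0   0 ]
Pivot entry (3,3) in the last row is zero and there are no rows below to swap with -> zero pivot in column 3 (A is singular).

first zero-pivot column = 3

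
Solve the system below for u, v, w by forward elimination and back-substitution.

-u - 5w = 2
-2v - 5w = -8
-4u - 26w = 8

Forward elimination on [A|b]:
R3 <- R3 - (4)*R1:  [  0   0  -6   0 ]
Row echelon form:
[ -1   0  -5  |   2 ]
[  0  -2  -5  |  -8 ]
[  0   0  -6  |   0 ]
Back-substitution:
w = (0) / -6 = 0
v = (-8 - (-5)*(0)) / -2 = 4
u = (2 - (-5)*(0)) / -1 = -2

(-2, 4, 0)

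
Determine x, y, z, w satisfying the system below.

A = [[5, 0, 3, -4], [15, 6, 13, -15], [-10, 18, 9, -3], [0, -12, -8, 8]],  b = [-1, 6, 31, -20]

Forward elimination on [A|b]:
R2 <- R2 - (3)*R1:  [  0   6   4  -3   9 ]
R3 <- R3 - (-2)*R1:  [   0   18   15  -11   29 ]
R3 <- R3 - (3)*R2:  [  0   0   3  -2   2 ]
R4 <- R4 - (-2)*R2:  [  0   0   0   2  -2 ]
Row echelon form:
[ 5  0  3  -4  |  -1 ]
[ 0  6  4  -3  |   9 ]
[ 0  0  3  -2  |   2 ]
[ 0  0  0   2  |  -2 ]
Back-substitution:
w = (-2) / 2 = -1
z = (2 - (-2)*(-1)) / 3 = 0
y = (9 - (4)*(0) - (-3)*(-1)) / 6 = 1
x = (-1 - (3)*(0) - (-4)*(-1)) / 5 = -1

(-1, 1, 0, -1)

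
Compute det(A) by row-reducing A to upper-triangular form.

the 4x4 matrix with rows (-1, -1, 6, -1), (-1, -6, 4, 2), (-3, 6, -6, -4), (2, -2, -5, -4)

Forward elimination:
R2 <- R2 - (1)*R1:  [  0  -5  -2   3 ]
R3 <- R3 - (3)*R1:  [   0    9  -24   -1 ]
R4 <- R4 - (-2)*R1:  [  0  -4   7  -6 ]
R3 <- R3 - (-9/5)*R2:  [      0       0  -138/5    22/5 ]
R4 <- R4 - (4/5)*R2:  [     0      0   43/5  -42/5 ]
R4 <- R4 - (-43/138)*R3:  [       0        0        0  -485/69 ]
Upper-triangular form:
[ -1  -1       6       -1 ]
[  0  -5      -2        3 ]
[  0   0  -138/5     22/5 ]
[  0   0       0  -485/69 ]
det(A) = (-1)^0 * (-1) * (-5) * (-138/5) * (-485/69) = 970  (0 row swaps -> sign +1)

det(A) = 970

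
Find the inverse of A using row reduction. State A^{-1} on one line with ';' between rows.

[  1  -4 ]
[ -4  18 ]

Gauss-Jordan on [A | I]:
R2 <- R2 - (-4)*R1:  [ 0  2  |  4  1 ]
R2 <- (1/2)*R2:  [   0    1  |    2  1/2 ]
R1 <- R1 - (-4)*R2:  [ 1  0  |  9  2 ]
Right block of [I | A^{-1}] is the inverse:
[ 9    2 ]
[ 2  1/2 ]

inverse = [9 2; 2 1/2]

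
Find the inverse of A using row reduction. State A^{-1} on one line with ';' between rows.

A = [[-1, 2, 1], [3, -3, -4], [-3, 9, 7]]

Gauss-Jordan on [A | I]:
R1 <- (1/-1)*R1:  [  1  -2  -1  |  -1   0   0 ]
R2 <- R2 - (3)*R1:  [  0   3  -1  |   3   1   0 ]
R3 <- R3 - (-3)*R1:  [  0   3   4  |  -3   0   1 ]
R2 <- (1/3)*R2:  [    0     1  -1/3  |     1   1/3     0 ]
R1 <- R1 - (-2)*R2:  [    1     0  -5/3  |     1   2/3     0 ]
R3 <- R3 - (3)*R2:  [  0   0   5  |  -6  -1   1 ]
R3 <- (1/5)*R3:  [    0     0     1  |  -6/5  -1/5   1/5 ]
R1 <- R1 - (-5/3)*R3:  [   1    0    0  |   -1  1/3  1/3 ]
R2 <- R2 - (-1/3)*R3:  [    0     1     0  |   3/5  4/15  1/15 ]
Right block of [I | A^{-1}] is the inverse:
[   -1   1/3   1/3 ]
[  3/5  4/15  1/15 ]
[ -6/5  -1/5   1/5 ]

inverse = [-1 1/3 1/3; 3/5 4/15 1/15; -6/5 -1/5 1/5]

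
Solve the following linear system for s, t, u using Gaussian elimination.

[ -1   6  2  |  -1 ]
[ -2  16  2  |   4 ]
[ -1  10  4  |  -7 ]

(-5, 0, -3)

Forward elimination on [A|b]:
R2 <- R2 - (2)*R1:  [  0   4  -2   6 ]
R3 <- R3 - (1)*R1:  [  0   4   2  -6 ]
R3 <- R3 - (1)*R2:  [   0    0    4  -12 ]
Row echelon form:
[ -1  6   2  |   -1 ]
[  0  4  -2  |    6 ]
[  0  0   4  |  -12 ]
Back-substitution:
u = (-12) / 4 = -3
t = (6 - (-2)*(-3)) / 4 = 0
s = (-1 - (6)*(0) - (2)*(-3)) / -1 = -5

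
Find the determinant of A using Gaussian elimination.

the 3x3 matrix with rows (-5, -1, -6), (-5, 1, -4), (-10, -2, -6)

Forward elimination:
R2 <- R2 - (1)*R1:  [ 0  2  2 ]
R3 <- R3 - (2)*R1:  [ 0  0  6 ]
Upper-triangular form:
[ -5  -1  -6 ]
[  0   2   2 ]
[  0   0   6 ]
det(A) = (-1)^0 * (-5) * (2) * (6) = -60  (0 row swaps -> sign +1)

det(A) = -60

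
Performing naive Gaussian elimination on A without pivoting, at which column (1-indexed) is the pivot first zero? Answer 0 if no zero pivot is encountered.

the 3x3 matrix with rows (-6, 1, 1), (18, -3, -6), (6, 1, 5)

Naive forward elimination:
R2 <- R2 - (-3)*R1:  [  0   0  -3 ]
R3 <- R3 - (-1)*R1:  [ 0  2  6 ]
Matrix at this point:
[ -6  1   1 ]
[  0  0  -3 ]
[  0  2   6 ]
Pivot entry (2,2) is zero but row 3 has 2 in column 2 -> naive elimination stops; a row interchange (e.g. R2 <-> R3) would be required here.

first zero-pivot column = 2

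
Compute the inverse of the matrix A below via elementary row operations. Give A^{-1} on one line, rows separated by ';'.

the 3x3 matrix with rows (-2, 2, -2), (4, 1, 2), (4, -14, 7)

Gauss-Jordan on [A | I]:
R1 <- (1/-2)*R1:  [    1    -1     1  |  -1/2     0     0 ]
R2 <- R2 - (4)*R1:  [  0   5  -2  |   2   1   0 ]
R3 <- R3 - (4)*R1:  [   0  -10    3  |    2    0    1 ]
R2 <- (1/5)*R2:  [    0     1  -2/5  |   2/5   1/5     0 ]
R1 <- R1 - (-1)*R2:  [     1      0    3/5  |  -1/10    1/5      0 ]
R3 <- R3 - (-10)*R2:  [  0   0  -1  |   6   2   1 ]
R3 <- (1/-1)*R3:  [  0   0   1  |  -6  -2  -1 ]
R1 <- R1 - (3/5)*R3:  [   1    0    0  |  7/2  7/5  3/5 ]
R2 <- R2 - (-2/5)*R3:  [    0     1     0  |    -2  -3/5  -2/5 ]
Right block of [I | A^{-1}] is the inverse:
[ 7/2   7/5   3/5 ]
[  -2  -3/5  -2/5 ]
[  -6    -2    -1 ]

inverse = [7/2 7/5 3/5; -2 -3/5 -2/5; -6 -2 -1]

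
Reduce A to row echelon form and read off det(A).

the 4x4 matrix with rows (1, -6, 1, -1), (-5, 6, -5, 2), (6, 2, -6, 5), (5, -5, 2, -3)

det(A) = -774

Forward elimination:
R2 <- R2 - (-5)*R1:  [   0  -24    0   -3 ]
R3 <- R3 - (6)*R1:  [   0   38  -12   11 ]
R4 <- R4 - (5)*R1:  [  0  25  -3   2 ]
R3 <- R3 - (-19/12)*R2:  [    0     0   -12  25/4 ]
R4 <- R4 - (-25/24)*R2:  [    0     0    -3  -9/8 ]
R4 <- R4 - (1/4)*R3:  [      0       0       0  -43/16 ]
Upper-triangular form:
[ 1   -6    1      -1 ]
[ 0  -24    0      -3 ]
[ 0    0  -12    25/4 ]
[ 0    0    0  -43/16 ]
det(A) = (-1)^0 * (1) * (-24) * (-12) * (-43/16) = -774  (0 row swaps -> sign +1)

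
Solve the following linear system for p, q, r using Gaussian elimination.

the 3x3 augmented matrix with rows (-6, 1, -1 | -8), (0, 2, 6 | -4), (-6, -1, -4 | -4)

(1, -2, 0)

Forward elimination on [A|b]:
R3 <- R3 - (1)*R1:  [  0  -2  -3   4 ]
R3 <- R3 - (-1)*R2:  [ 0  0  3  0 ]
Row echelon form:
[ -6  1  -1  |  -8 ]
[  0  2   6  |  -4 ]
[  0  0   3  |   0 ]
Back-substitution:
r = (0) / 3 = 0
q = (-4 - (6)*(0)) / 2 = -2
p = (-8 - (1)*(-2) - (-1)*(0)) / -6 = 1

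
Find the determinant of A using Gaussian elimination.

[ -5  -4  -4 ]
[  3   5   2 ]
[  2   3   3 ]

Forward elimination:
R2 <- R2 - (-3/5)*R1:  [    0  13/5  -2/5 ]
R3 <- R3 - (-2/5)*R1:  [   0  7/5  7/5 ]
R3 <- R3 - (7/13)*R2:  [     0      0  21/13 ]
Upper-triangular form:
[ -5    -4     -4 ]
[  0  13/5   -2/5 ]
[  0     0  21/13 ]
det(A) = (-1)^0 * (-5) * (13/5) * (21/13) = -21  (0 row swaps -> sign +1)

det(A) = -21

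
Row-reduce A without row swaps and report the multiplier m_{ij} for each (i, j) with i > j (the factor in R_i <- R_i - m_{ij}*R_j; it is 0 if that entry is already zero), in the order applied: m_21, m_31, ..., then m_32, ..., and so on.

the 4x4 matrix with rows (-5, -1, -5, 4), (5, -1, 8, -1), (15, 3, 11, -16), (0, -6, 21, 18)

multipliers: -1, -3, 0, 0, 3, -3

Forward elimination:
R2 <- R2 - (-1)*R1:  [  0  -2   3   3 ]
R3 <- R3 - (-3)*R1:  [  0   0  -4  -4 ]
R4: entry in column 1 is already 0 -> m_{41} = 0 (no row operation needed)
R3: entry in column 2 is already 0 -> m_{32} = 0 (no row operation needed)
R4 <- R4 - (3)*R2:  [  0   0  12   9 ]
R4 <- R4 - (-3)*R3:  [  0   0   0  -3 ]
Multipliers (in order of application): m_{21} = -1, m_{31} = -3, m_{41} = 0, m_{32} = 0, m_{42} = 3, m_{43} = -3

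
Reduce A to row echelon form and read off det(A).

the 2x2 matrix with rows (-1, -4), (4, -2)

Forward elimination:
R2 <- R2 - (-4)*R1:  [   0  -18 ]
Upper-triangular form:
[ -1   -4 ]
[  0  -18 ]
det(A) = (-1)^0 * (-1) * (-18) = 18  (0 row swaps -> sign +1)

det(A) = 18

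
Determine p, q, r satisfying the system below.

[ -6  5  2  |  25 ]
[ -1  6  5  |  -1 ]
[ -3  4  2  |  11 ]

(-5, -1, 0)

Forward elimination on [A|b]:
R2 <- R2 - (1/6)*R1:  [     0   31/6   14/3  -31/6 ]
R3 <- R3 - (1/2)*R1:  [    0   3/2     1  -3/2 ]
R3 <- R3 - (9/31)*R2:  [      0       0  -11/31       0 ]
Row echelon form:
[ -6     5       2  |     25 ]
[  0  31/6    14/3  |  -31/6 ]
[  0     0  -11/31  |      0 ]
Back-substitution:
r = (0) / (-11/31) = 0
q = (-31/6 - (14/3)*(0)) / (31/6) = -1
p = (25 - (5)*(-1) - (2)*(0)) / -6 = -5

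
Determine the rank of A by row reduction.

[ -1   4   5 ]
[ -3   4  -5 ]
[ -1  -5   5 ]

rank(A) = 3

Row reduction:
R2 <- R2 - (3)*R1:  [   0   -8  -20 ]
R3 <- R3 - (1)*R1:  [  0  -9   0 ]
R3 <- R3 - (9/8)*R2:  [    0     0  45/2 ]
Row echelon form:
[ -1   4     5 ]
[  0  -8   -20 ]
[  0   0  45/2 ]
Nonzero rows / pivot columns: 3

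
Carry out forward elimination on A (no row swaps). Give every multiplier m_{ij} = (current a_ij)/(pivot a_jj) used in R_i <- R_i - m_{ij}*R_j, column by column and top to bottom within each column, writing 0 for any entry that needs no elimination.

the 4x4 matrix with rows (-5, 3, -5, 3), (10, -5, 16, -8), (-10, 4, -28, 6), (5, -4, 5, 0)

multipliers: -2, 2, -1, -2, -1, -1

Forward elimination:
R2 <- R2 - (-2)*R1:  [  0   1   6  -2 ]
R3 <- R3 - (2)*R1:  [   0   -2  -18    0 ]
R4 <- R4 - (-1)*R1:  [  0  -1   0   3 ]
R3 <- R3 - (-2)*R2:  [  0   0  -6  -4 ]
R4 <- R4 - (-1)*R2:  [ 0  0  6  1 ]
R4 <- R4 - (-1)*R3:  [  0   0   0  -3 ]
Multipliers (in order of application): m_{21} = -2, m_{31} = 2, m_{41} = -1, m_{32} = -2, m_{42} = -1, m_{43} = -1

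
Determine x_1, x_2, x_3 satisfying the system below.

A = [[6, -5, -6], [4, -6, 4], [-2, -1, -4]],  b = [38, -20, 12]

(3, 2, -5)

Forward elimination on [A|b]:
R2 <- R2 - (2/3)*R1:  [      0    -8/3       8  -136/3 ]
R3 <- R3 - (-1/3)*R1:  [    0  -8/3    -6  74/3 ]
R3 <- R3 - (1)*R2:  [   0    0  -14   70 ]
Row echelon form:
[ 6    -5   -6  |      38 ]
[ 0  -8/3    8  |  -136/3 ]
[ 0     0  -14  |      70 ]
Back-substitution:
x_3 = (70) / -14 = -5
x_2 = (-136/3 - (8)*(-5)) / (-8/3) = 2
x_1 = (38 - (-5)*(2) - (-6)*(-5)) / 6 = 3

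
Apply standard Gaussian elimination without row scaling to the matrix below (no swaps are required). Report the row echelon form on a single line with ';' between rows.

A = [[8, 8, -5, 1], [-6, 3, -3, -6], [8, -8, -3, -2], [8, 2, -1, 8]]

REF = [8 8 -5 1; 0 9 -27/4 -21/4; 0 0 -10 -37/3; 0 0 0 247/60]

Forward elimination:
R2 <- R2 - (-3/4)*R1:  [     0      9  -27/4  -21/4 ]
R3 <- R3 - (1)*R1:  [   0  -16    2   -3 ]
R4 <- R4 - (1)*R1:  [  0  -6   4   7 ]
R3 <- R3 - (-16/9)*R2:  [     0      0    -10  -37/3 ]
R4 <- R4 - (-2/3)*R2:  [    0     0  -1/2   7/2 ]
R4 <- R4 - (1/20)*R3:  [      0       0       0  247/60 ]
Row echelon form:
[ 8  8     -5       1 ]
[ 0  9  -27/4   -21/4 ]
[ 0  0    -10   -37/3 ]
[ 0  0      0  247/60 ]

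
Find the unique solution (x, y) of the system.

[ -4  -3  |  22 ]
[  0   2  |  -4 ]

(-4, -2)

Forward elimination on [A|b]:
Row echelon form:
[ -4  -3  |  22 ]
[  0   2  |  -4 ]
Back-substitution:
y = (-4) / 2 = -2
x = (22 - (-3)*(-2)) / -4 = -4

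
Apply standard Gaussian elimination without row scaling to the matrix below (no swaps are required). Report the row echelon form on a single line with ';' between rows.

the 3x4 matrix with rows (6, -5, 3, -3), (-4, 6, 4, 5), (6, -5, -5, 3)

Forward elimination:
R2 <- R2 - (-2/3)*R1:  [   0  8/3    6    3 ]
R3 <- R3 - (1)*R1:  [  0   0  -8   6 ]
Row echelon form:
[ 6   -5   3  -3 ]
[ 0  8/3   6   3 ]
[ 0    0  -8   6 ]

REF = [6 -5 3 -3; 0 8/3 6 3; 0 0 -8 6]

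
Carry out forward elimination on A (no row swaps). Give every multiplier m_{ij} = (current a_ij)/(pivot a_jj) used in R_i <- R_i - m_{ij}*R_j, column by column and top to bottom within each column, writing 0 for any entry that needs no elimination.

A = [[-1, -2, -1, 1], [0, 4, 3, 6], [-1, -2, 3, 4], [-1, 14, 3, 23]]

Forward elimination:
R2: entry in column 1 is already 0 -> m_{21} = 0 (no row operation needed)
R3 <- R3 - (1)*R1:  [ 0  0  4  3 ]
R4 <- R4 - (1)*R1:  [  0  16   4  22 ]
R3: entry in column 2 is already 0 -> m_{32} = 0 (no row operation needed)
R4 <- R4 - (4)*R2:  [  0   0  -8  -2 ]
R4 <- R4 - (-2)*R3:  [ 0  0  0  4 ]
Multipliers (in order of application): m_{21} = 0, m_{31} = 1, m_{41} = 1, m_{32} = 0, m_{42} = 4, m_{43} = -2

multipliers: 0, 1, 1, 0, 4, -2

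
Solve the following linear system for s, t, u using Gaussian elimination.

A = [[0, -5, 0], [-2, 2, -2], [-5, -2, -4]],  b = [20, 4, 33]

Forward elimination on [A|b]:
R1 <-> R2   (pivot in column 1 was zero)
[ -2   2  -2   4 ]
[  0  -5   0  20 ]
[ -5  -2  -4  33 ]
R3 <- R3 - (5/2)*R1:  [  0  -7   1  23 ]
R3 <- R3 - (7/5)*R2:  [  0   0   1  -5 ]
Row echelon form:
[ -2   2  -2  |   4 ]
[  0  -5   0  |  20 ]
[  0   0   1  |  -5 ]
Back-substitution:
u = (-5) / 1 = -5
t = (20) / -5 = -4
s = (4 - (2)*(-4) - (-2)*(-5)) / -2 = -1

(-1, -4, -5)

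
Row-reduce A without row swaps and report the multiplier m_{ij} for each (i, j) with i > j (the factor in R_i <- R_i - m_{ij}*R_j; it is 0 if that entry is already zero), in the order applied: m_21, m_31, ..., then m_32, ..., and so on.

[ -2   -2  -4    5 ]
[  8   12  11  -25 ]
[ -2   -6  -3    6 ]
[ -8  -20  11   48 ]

Forward elimination:
R2 <- R2 - (-4)*R1:  [  0   4  -5  -5 ]
R3 <- R3 - (1)*R1:  [  0  -4   1   1 ]
R4 <- R4 - (4)*R1:  [   0  -12   27   28 ]
R3 <- R3 - (-1)*R2:  [  0   0  -4  -4 ]
R4 <- R4 - (-3)*R2:  [  0   0  12  13 ]
R4 <- R4 - (-3)*R3:  [ 0  0  0  1 ]
Multipliers (in order of application): m_{21} = -4, m_{31} = 1, m_{41} = 4, m_{32} = -1, m_{42} = -3, m_{43} = -3

multipliers: -4, 1, 4, -1, -3, -3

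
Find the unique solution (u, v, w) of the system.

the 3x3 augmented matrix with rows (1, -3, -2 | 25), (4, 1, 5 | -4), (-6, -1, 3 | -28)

Forward elimination on [A|b]:
R2 <- R2 - (4)*R1:  [    0    13    13  -104 ]
R3 <- R3 - (-6)*R1:  [   0  -19   -9  122 ]
R3 <- R3 - (-19/13)*R2:  [   0    0   10  -30 ]
Row echelon form:
[ 1  -3  -2  |    25 ]
[ 0  13  13  |  -104 ]
[ 0   0  10  |   -30 ]
Back-substitution:
w = (-30) / 10 = -3
v = (-104 - (13)*(-3)) / 13 = -5
u = (25 - (-3)*(-5) - (-2)*(-3)) / 1 = 4

(4, -5, -3)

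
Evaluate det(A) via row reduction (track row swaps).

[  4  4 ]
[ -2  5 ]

Forward elimination:
R2 <- R2 - (-1/2)*R1:  [ 0  7 ]
Upper-triangular form:
[ 4  4 ]
[ 0  7 ]
det(A) = (-1)^0 * (4) * (7) = 28  (0 row swaps -> sign +1)

det(A) = 28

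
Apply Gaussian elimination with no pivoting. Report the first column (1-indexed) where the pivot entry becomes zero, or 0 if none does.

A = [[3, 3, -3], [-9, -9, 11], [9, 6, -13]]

Naive forward elimination:
R2 <- R2 - (-3)*R1:  [ 0  0  2 ]
R3 <- R3 - (3)*R1:  [  0  -3  -4 ]
Matrix at this point:
[ 3   3  -3 ]
[ 0   0   2 ]
[ 0  -3  -4 ]
Pivot entry (2,2) is zero but row 3 has -3 in column 2 -> naive elimination stops; a row interchange (e.g. R2 <-> R3) would be required here.

first zero-pivot column = 2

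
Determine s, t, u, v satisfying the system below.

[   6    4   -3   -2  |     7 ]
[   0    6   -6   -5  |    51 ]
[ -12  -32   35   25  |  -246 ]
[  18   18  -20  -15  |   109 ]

Forward elimination on [A|b]:
R3 <- R3 - (-2)*R1:  [    0   -24    29    21  -232 ]
R4 <- R4 - (3)*R1:  [   0    6  -11   -9   88 ]
R3 <- R3 - (-4)*R2:  [   0    0    5    1  -28 ]
R4 <- R4 - (1)*R2:  [  0   0  -5  -4  37 ]
R4 <- R4 - (-1)*R3:  [  0   0   0  -3   9 ]
Row echelon form:
[ 6  4  -3  -2  |    7 ]
[ 0  6  -6  -5  |   51 ]
[ 0  0   5   1  |  -28 ]
[ 0  0   0  -3  |    9 ]
Back-substitution:
v = (9) / -3 = -3
u = (-28 - (1)*(-3)) / 5 = -5
t = (51 - (-6)*(-5) - (-5)*(-3)) / 6 = 1
s = (7 - (4)*(1) - (-3)*(-5) - (-2)*(-3)) / 6 = -3

(-3, 1, -5, -3)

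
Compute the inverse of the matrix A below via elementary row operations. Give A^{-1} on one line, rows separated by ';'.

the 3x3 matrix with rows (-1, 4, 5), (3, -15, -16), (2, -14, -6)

inverse = [-67/9 -23/9 11/18; -7/9 -2/9 -1/18; -2/3 -1/3 1/6]

Gauss-Jordan on [A | I]:
R1 <- (1/-1)*R1:  [  1  -4  -5  |  -1   0   0 ]
R2 <- R2 - (3)*R1:  [  0  -3  -1  |   3   1   0 ]
R3 <- R3 - (2)*R1:  [  0  -6   4  |   2   0   1 ]
R2 <- (1/-3)*R2:  [    0     1   1/3  |    -1  -1/3     0 ]
R1 <- R1 - (-4)*R2:  [     1      0  -11/3  |     -5   -4/3      0 ]
R3 <- R3 - (-6)*R2:  [  0   0   6  |  -4  -2   1 ]
R3 <- (1/6)*R3:  [    0     0     1  |  -2/3  -1/3   1/6 ]
R1 <- R1 - (-11/3)*R3:  [     1      0      0  |  -67/9  -23/9  11/18 ]
R2 <- R2 - (1/3)*R3:  [     0      1      0  |   -7/9   -2/9  -1/18 ]
Right block of [I | A^{-1}] is the inverse:
[ -67/9  -23/9  11/18 ]
[  -7/9   -2/9  -1/18 ]
[  -2/3   -1/3    1/6 ]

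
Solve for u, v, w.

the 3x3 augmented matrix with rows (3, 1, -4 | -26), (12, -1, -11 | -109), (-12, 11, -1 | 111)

Forward elimination on [A|b]:
R2 <- R2 - (4)*R1:  [  0  -5   5  -5 ]
R3 <- R3 - (-4)*R1:  [   0   15  -17    7 ]
R3 <- R3 - (-3)*R2:  [  0   0  -2  -8 ]
Row echelon form:
[ 3   1  -4  |  -26 ]
[ 0  -5   5  |   -5 ]
[ 0   0  -2  |   -8 ]
Back-substitution:
w = (-8) / -2 = 4
v = (-5 - (5)*(4)) / -5 = 5
u = (-26 - (1)*(5) - (-4)*(4)) / 3 = -5

(-5, 5, 4)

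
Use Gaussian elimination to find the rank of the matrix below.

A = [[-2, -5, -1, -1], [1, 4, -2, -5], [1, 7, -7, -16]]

rank(A) = 2

Row reduction:
R2 <- R2 - (-1/2)*R1:  [     0    3/2   -5/2  -11/2 ]
R3 <- R3 - (-1/2)*R1:  [     0    9/2  -15/2  -33/2 ]
R3 <- R3 - (3)*R2:  [ 0  0  0  0 ]
Row echelon form:
[ -2   -5    -1     -1 ]
[  0  3/2  -5/2  -11/2 ]
[  0    0     0      0 ]
Nonzero rows / pivot columns: 2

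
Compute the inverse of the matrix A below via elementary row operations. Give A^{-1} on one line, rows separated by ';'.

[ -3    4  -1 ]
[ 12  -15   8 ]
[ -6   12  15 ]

inverse = [107 24 -17/3; 76 17 -4; -18 -4 1]

Gauss-Jordan on [A | I]:
R1 <- (1/-3)*R1:  [    1  -4/3   1/3  |  -1/3     0     0 ]
R2 <- R2 - (12)*R1:  [ 0  1  4  |  4  1  0 ]
R3 <- R3 - (-6)*R1:  [  0   4  17  |  -2   0   1 ]
R1 <- R1 - (-4/3)*R2:  [    1     0  17/3  |     5   4/3     0 ]
R3 <- R3 - (4)*R2:  [   0    0    1  |  -18   -4    1 ]
R1 <- R1 - (17/3)*R3:  [     1      0      0  |    107     24  -17/3 ]
R2 <- R2 - (4)*R3:  [  0   1   0  |  76  17  -4 ]
Right block of [I | A^{-1}] is the inverse:
[ 107  24  -17/3 ]
[  76  17     -4 ]
[ -18  -4      1 ]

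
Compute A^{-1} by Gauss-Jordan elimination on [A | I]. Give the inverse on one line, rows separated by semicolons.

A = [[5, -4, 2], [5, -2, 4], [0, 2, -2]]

Gauss-Jordan on [A | I]:
R1 <- (1/5)*R1:  [    1  -4/5   2/5  |   1/5     0     0 ]
R2 <- R2 - (5)*R1:  [  0   2   2  |  -1   1   0 ]
R2 <- (1/2)*R2:  [    0     1     1  |  -1/2   1/2     0 ]
R1 <- R1 - (-4/5)*R2:  [    1     0   6/5  |  -1/5   2/5     0 ]
R3 <- R3 - (2)*R2:  [  0   0  -4  |   1  -1   1 ]
R3 <- (1/-4)*R3:  [    0     0     1  |  -1/4   1/4  -1/4 ]
R1 <- R1 - (6/5)*R3:  [    1     0     0  |  1/10  1/10  3/10 ]
R2 <- R2 - (1)*R3:  [    0     1     0  |  -1/4   1/4   1/4 ]
Right block of [I | A^{-1}] is the inverse:
[ 1/10  1/10  3/10 ]
[ -1/4   1/4   1/4 ]
[ -1/4   1/4  -1/4 ]

inverse = [1/10 1/10 3/10; -1/4 1/4 1/4; -1/4 1/4 -1/4]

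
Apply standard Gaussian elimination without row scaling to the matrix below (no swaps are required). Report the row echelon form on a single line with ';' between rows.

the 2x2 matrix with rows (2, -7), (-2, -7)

Forward elimination:
R2 <- R2 - (-1)*R1:  [   0  -14 ]
Row echelon form:
[ 2   -7 ]
[ 0  -14 ]

REF = [2 -7; 0 -14]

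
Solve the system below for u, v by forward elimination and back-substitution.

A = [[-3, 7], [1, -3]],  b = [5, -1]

(-4, -1)

Forward elimination on [A|b]:
R2 <- R2 - (-1/3)*R1:  [    0  -2/3   2/3 ]
Row echelon form:
[ -3     7  |    5 ]
[  0  -2/3  |  2/3 ]
Back-substitution:
v = (2/3) / (-2/3) = -1
u = (5 - (7)*(-1)) / -3 = -4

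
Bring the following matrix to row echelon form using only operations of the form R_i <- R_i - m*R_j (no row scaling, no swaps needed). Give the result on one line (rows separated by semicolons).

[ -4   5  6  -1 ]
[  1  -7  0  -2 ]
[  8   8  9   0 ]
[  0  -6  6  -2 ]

REF = [-4 5 6 -1; 0 -23/4 3/2 -9/4; 0 0 591/23 -208/23; 0 0 0 376/197]

Forward elimination:
R2 <- R2 - (-1/4)*R1:  [     0  -23/4    3/2   -9/4 ]
R3 <- R3 - (-2)*R1:  [  0  18  21  -2 ]
R3 <- R3 - (-72/23)*R2:  [       0        0   591/23  -208/23 ]
R4 <- R4 - (24/23)*R2:  [      0       0  102/23    8/23 ]
R4 <- R4 - (34/197)*R3:  [       0        0        0  376/197 ]
Row echelon form:
[ -4      5       6       -1 ]
[  0  -23/4     3/2     -9/4 ]
[  0      0  591/23  -208/23 ]
[  0      0       0  376/197 ]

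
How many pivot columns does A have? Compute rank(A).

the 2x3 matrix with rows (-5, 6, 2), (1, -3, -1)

Row reduction:
R2 <- R2 - (-1/5)*R1:  [    0  -9/5  -3/5 ]
Row echelon form:
[ -5     6     2 ]
[  0  -9/5  -3/5 ]
Nonzero rows / pivot columns: 2

rank(A) = 2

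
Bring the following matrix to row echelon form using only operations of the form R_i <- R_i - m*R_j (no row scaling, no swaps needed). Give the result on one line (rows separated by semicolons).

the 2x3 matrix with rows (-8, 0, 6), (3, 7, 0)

Forward elimination:
R2 <- R2 - (-3/8)*R1:  [   0    7  9/4 ]
Row echelon form:
[ -8  0    6 ]
[  0  7  9/4 ]

REF = [-8 0 6; 0 7 9/4]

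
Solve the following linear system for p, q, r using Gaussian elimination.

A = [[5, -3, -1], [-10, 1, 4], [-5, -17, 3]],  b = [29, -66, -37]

Forward elimination on [A|b]:
R2 <- R2 - (-2)*R1:  [  0  -5   2  -8 ]
R3 <- R3 - (-1)*R1:  [   0  -20    2   -8 ]
R3 <- R3 - (4)*R2:  [  0   0  -6  24 ]
Row echelon form:
[ 5  -3  -1  |  29 ]
[ 0  -5   2  |  -8 ]
[ 0   0  -6  |  24 ]
Back-substitution:
r = (24) / -6 = -4
q = (-8 - (2)*(-4)) / -5 = 0
p = (29 - (-3)*(0) - (-1)*(-4)) / 5 = 5

(5, 0, -4)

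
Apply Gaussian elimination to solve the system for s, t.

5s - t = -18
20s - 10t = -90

(-3, 3)

Forward elimination on [A|b]:
R2 <- R2 - (4)*R1:  [   0   -6  -18 ]
Row echelon form:
[ 5  -1  |  -18 ]
[ 0  -6  |  -18 ]
Back-substitution:
t = (-18) / -6 = 3
s = (-18 - (-1)*(3)) / 5 = -3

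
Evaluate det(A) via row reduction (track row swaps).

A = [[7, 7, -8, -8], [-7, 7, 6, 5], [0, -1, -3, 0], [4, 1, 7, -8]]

Forward elimination:
R2 <- R2 - (-1)*R1:  [  0  14  -2  -3 ]
R4 <- R4 - (4/7)*R1:  [     0     -3   81/7  -24/7 ]
R3 <- R3 - (-1/14)*R2:  [     0      0  -22/7  -3/14 ]
R4 <- R4 - (-3/14)*R2:  [      0       0    78/7  -57/14 ]
R4 <- R4 - (-39/11)*R3:  [       0        0        0  -372/77 ]
Upper-triangular form:
[ 7   7     -8       -8 ]
[ 0  14     -2       -3 ]
[ 0   0  -22/7    -3/14 ]
[ 0   0      0  -372/77 ]
det(A) = (-1)^0 * (7) * (14) * (-22/7) * (-372/77) = 1488  (0 row swaps -> sign +1)

det(A) = 1488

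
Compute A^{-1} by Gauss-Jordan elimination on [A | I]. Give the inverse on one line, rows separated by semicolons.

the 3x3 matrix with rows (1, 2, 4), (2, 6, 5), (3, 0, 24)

inverse = [24 -8 -7/3; -11/2 2 1/2; -3 1 1/3]

Gauss-Jordan on [A | I]:
R2 <- R2 - (2)*R1:  [  0   2  -3  |  -2   1   0 ]
R3 <- R3 - (3)*R1:  [  0  -6  12  |  -3   0   1 ]
R2 <- (1/2)*R2:  [    0     1  -3/2  |    -1   1/2     0 ]
R1 <- R1 - (2)*R2:  [  1   0   7  |   3  -1   0 ]
R3 <- R3 - (-6)*R2:  [  0   0   3  |  -9   3   1 ]
R3 <- (1/3)*R3:  [   0    0    1  |   -3    1  1/3 ]
R1 <- R1 - (7)*R3:  [    1     0     0  |    24    -8  -7/3 ]
R2 <- R2 - (-3/2)*R3:  [     0      1      0  |  -11/2      2    1/2 ]
Right block of [I | A^{-1}] is the inverse:
[    24  -8  -7/3 ]
[ -11/2   2   1/2 ]
[    -3   1   1/3 ]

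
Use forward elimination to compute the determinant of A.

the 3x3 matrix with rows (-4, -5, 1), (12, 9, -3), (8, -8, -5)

Forward elimination:
R2 <- R2 - (-3)*R1:  [  0  -6   0 ]
R3 <- R3 - (-2)*R1:  [   0  -18   -3 ]
R3 <- R3 - (3)*R2:  [  0   0  -3 ]
Upper-triangular form:
[ -4  -5   1 ]
[  0  -6   0 ]
[  0   0  -3 ]
det(A) = (-1)^0 * (-4) * (-6) * (-3) = -72  (0 row swaps -> sign +1)

det(A) = -72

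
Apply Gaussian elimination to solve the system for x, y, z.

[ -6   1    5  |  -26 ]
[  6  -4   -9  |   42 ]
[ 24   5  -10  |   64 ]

Forward elimination on [A|b]:
R2 <- R2 - (-1)*R1:  [  0  -3  -4  16 ]
R3 <- R3 - (-4)*R1:  [   0    9   10  -40 ]
R3 <- R3 - (-3)*R2:  [  0   0  -2   8 ]
Row echelon form:
[ -6   1   5  |  -26 ]
[  0  -3  -4  |   16 ]
[  0   0  -2  |    8 ]
Back-substitution:
z = (8) / -2 = -4
y = (16 - (-4)*(-4)) / -3 = 0
x = (-26 - (1)*(0) - (5)*(-4)) / -6 = 1

(1, 0, -4)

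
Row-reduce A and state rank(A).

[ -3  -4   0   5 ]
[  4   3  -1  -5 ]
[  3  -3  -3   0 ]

rank(A) = 2

Row reduction:
R2 <- R2 - (-4/3)*R1:  [    0  -7/3    -1   5/3 ]
R3 <- R3 - (-1)*R1:  [  0  -7  -3   5 ]
R3 <- R3 - (3)*R2:  [ 0  0  0  0 ]
Row echelon form:
[ -3    -4   0    5 ]
[  0  -7/3  -1  5/3 ]
[  0     0   0    0 ]
Nonzero rows / pivot columns: 2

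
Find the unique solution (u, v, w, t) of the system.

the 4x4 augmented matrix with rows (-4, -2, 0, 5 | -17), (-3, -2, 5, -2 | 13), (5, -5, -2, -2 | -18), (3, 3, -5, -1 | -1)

(-1, 3, 2, -3)

Forward elimination on [A|b]:
R2 <- R2 - (3/4)*R1:  [     0   -1/2      5  -23/4  103/4 ]
R3 <- R3 - (-5/4)*R1:  [      0   -15/2      -2    17/4  -157/4 ]
R4 <- R4 - (-3/4)*R1:  [     0    3/2     -5   11/4  -55/4 ]
R3 <- R3 - (15)*R2:  [      0       0     -77   181/2  -851/2 ]
R4 <- R4 - (-3)*R2:  [     0      0     10  -29/2  127/2 ]
R4 <- R4 - (-10/77)*R3:  [        0         0         0  -423/154  1269/154 ]
Row echelon form:
[ -4    -2    0         5  |       -17 ]
[  0  -1/2    5     -23/4  |     103/4 ]
[  0     0  -77     181/2  |    -851/2 ]
[  0     0    0  -423/154  |  1269/154 ]
Back-substitution:
t = (1269/154) / (-423/154) = -3
w = (-851/2 - (181/2)*(-3)) / -77 = 2
v = (103/4 - (5)*(2) - (-23/4)*(-3)) / (-1/2) = 3
u = (-17 - (-2)*(3) - (5)*(-3)) / -4 = -1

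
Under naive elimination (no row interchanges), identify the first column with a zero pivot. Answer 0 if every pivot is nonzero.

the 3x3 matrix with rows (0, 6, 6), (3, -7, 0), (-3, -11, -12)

first zero-pivot column = 1

Naive forward elimination:
Pivot entry (1,1) is zero but row 2 has 3 in column 1 -> naive elimination stops; a row interchange (e.g. R1 <-> R2) would be required here.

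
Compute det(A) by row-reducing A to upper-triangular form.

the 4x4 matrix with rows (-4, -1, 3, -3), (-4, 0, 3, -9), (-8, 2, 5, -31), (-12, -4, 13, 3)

Forward elimination:
R2 <- R2 - (1)*R1:  [  0   1   0  -6 ]
R3 <- R3 - (2)*R1:  [   0    4   -1  -25 ]
R4 <- R4 - (3)*R1:  [  0  -1   4  12 ]
R3 <- R3 - (4)*R2:  [  0   0  -1  -1 ]
R4 <- R4 - (-1)*R2:  [ 0  0  4  6 ]
R4 <- R4 - (-4)*R3:  [ 0  0  0  2 ]
Upper-triangular form:
[ -4  -1   3  -3 ]
[  0   1   0  -6 ]
[  0   0  -1  -1 ]
[  0   0   0   2 ]
det(A) = (-1)^0 * (-4) * (1) * (-1) * (2) = 8  (0 row swaps -> sign +1)

det(A) = 8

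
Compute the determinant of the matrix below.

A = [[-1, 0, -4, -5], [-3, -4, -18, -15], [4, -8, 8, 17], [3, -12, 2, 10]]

Forward elimination:
R2 <- R2 - (3)*R1:  [  0  -4  -6   0 ]
R3 <- R3 - (-4)*R1:  [  0  -8  -8  -3 ]
R4 <- R4 - (-3)*R1:  [   0  -12  -10   -5 ]
R3 <- R3 - (2)*R2:  [  0   0   4  -3 ]
R4 <- R4 - (3)*R2:  [  0   0   8  -5 ]
R4 <- R4 - (2)*R3:  [ 0  0  0  1 ]
Upper-triangular form:
[ -1   0  -4  -5 ]
[  0  -4  -6   0 ]
[  0   0   4  -3 ]
[  0   0   0   1 ]
det(A) = (-1)^0 * (-1) * (-4) * (4) * (1) = 16  (0 row swaps -> sign +1)

det(A) = 16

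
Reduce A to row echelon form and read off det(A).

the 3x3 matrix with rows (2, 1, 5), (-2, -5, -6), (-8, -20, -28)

det(A) = 32

Forward elimination:
R2 <- R2 - (-1)*R1:  [  0  -4  -1 ]
R3 <- R3 - (-4)*R1:  [   0  -16   -8 ]
R3 <- R3 - (4)*R2:  [  0   0  -4 ]
Upper-triangular form:
[ 2   1   5 ]
[ 0  -4  -1 ]
[ 0   0  -4 ]
det(A) = (-1)^0 * (2) * (-4) * (-4) = 32  (0 row swaps -> sign +1)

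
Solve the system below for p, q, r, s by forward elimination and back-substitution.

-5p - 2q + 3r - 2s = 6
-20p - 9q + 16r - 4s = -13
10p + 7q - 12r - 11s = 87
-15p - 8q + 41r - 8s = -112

(-4, 5, -4, -4)

Forward elimination on [A|b]:
R2 <- R2 - (4)*R1:  [   0   -1    4    4  -37 ]
R3 <- R3 - (-2)*R1:  [   0    3   -6  -15   99 ]
R4 <- R4 - (3)*R1:  [    0    -2    32    -2  -130 ]
R3 <- R3 - (-3)*R2:  [   0    0    6   -3  -12 ]
R4 <- R4 - (2)*R2:  [   0    0   24  -10  -56 ]
R4 <- R4 - (4)*R3:  [  0   0   0   2  -8 ]
Row echelon form:
[ -5  -2  3  -2  |    6 ]
[  0  -1  4   4  |  -37 ]
[  0   0  6  -3  |  -12 ]
[  0   0  0   2  |   -8 ]
Back-substitution:
s = (-8) / 2 = -4
r = (-12 - (-3)*(-4)) / 6 = -4
q = (-37 - (4)*(-4) - (4)*(-4)) / -1 = 5
p = (6 - (-2)*(5) - (3)*(-4) - (-2)*(-4)) / -5 = -4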